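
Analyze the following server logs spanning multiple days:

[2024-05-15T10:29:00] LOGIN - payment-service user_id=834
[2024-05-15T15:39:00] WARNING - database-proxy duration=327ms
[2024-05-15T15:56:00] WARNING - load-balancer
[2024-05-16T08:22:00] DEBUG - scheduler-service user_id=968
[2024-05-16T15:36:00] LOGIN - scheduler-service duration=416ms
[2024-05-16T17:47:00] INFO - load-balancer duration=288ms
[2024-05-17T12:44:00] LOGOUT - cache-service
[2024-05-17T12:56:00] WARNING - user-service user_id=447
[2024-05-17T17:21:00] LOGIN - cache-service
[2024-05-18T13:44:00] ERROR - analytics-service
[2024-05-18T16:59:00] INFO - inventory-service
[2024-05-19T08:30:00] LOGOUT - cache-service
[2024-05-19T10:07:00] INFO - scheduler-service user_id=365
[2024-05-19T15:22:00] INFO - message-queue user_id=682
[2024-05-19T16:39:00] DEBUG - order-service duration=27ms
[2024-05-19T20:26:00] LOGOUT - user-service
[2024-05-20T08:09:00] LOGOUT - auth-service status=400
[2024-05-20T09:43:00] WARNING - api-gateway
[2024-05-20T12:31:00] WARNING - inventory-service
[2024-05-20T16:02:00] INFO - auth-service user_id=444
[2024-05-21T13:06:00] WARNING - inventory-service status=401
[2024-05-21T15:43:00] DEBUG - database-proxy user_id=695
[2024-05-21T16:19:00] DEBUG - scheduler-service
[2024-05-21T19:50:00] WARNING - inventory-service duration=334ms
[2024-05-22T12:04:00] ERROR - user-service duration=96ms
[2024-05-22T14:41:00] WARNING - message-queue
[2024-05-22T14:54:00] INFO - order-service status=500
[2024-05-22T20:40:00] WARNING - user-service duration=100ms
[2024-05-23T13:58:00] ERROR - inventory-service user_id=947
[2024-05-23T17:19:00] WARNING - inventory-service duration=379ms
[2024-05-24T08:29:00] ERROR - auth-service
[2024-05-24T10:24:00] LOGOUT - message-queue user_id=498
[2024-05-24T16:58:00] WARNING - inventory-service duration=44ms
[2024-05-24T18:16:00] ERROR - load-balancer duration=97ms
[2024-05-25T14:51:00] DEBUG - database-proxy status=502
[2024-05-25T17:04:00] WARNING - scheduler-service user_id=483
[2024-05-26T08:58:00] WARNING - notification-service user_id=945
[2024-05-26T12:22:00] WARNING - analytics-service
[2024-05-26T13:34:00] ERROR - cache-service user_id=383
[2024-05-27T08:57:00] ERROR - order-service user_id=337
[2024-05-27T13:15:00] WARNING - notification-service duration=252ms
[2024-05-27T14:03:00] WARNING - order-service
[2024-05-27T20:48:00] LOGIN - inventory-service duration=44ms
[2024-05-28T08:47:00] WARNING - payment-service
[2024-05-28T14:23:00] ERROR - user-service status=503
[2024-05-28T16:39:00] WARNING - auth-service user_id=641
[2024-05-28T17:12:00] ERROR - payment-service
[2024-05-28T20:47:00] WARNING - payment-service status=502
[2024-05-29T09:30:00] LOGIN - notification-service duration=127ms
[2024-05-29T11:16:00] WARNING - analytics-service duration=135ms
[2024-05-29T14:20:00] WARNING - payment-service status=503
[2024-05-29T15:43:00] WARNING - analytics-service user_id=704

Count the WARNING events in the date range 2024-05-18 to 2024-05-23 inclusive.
7

To filter by date range:

1. Date range: 2024-05-18 through 2024-05-23, both dates inclusive
2. Filter for WARNING events whose date falls in this range
3. Count matching events: 7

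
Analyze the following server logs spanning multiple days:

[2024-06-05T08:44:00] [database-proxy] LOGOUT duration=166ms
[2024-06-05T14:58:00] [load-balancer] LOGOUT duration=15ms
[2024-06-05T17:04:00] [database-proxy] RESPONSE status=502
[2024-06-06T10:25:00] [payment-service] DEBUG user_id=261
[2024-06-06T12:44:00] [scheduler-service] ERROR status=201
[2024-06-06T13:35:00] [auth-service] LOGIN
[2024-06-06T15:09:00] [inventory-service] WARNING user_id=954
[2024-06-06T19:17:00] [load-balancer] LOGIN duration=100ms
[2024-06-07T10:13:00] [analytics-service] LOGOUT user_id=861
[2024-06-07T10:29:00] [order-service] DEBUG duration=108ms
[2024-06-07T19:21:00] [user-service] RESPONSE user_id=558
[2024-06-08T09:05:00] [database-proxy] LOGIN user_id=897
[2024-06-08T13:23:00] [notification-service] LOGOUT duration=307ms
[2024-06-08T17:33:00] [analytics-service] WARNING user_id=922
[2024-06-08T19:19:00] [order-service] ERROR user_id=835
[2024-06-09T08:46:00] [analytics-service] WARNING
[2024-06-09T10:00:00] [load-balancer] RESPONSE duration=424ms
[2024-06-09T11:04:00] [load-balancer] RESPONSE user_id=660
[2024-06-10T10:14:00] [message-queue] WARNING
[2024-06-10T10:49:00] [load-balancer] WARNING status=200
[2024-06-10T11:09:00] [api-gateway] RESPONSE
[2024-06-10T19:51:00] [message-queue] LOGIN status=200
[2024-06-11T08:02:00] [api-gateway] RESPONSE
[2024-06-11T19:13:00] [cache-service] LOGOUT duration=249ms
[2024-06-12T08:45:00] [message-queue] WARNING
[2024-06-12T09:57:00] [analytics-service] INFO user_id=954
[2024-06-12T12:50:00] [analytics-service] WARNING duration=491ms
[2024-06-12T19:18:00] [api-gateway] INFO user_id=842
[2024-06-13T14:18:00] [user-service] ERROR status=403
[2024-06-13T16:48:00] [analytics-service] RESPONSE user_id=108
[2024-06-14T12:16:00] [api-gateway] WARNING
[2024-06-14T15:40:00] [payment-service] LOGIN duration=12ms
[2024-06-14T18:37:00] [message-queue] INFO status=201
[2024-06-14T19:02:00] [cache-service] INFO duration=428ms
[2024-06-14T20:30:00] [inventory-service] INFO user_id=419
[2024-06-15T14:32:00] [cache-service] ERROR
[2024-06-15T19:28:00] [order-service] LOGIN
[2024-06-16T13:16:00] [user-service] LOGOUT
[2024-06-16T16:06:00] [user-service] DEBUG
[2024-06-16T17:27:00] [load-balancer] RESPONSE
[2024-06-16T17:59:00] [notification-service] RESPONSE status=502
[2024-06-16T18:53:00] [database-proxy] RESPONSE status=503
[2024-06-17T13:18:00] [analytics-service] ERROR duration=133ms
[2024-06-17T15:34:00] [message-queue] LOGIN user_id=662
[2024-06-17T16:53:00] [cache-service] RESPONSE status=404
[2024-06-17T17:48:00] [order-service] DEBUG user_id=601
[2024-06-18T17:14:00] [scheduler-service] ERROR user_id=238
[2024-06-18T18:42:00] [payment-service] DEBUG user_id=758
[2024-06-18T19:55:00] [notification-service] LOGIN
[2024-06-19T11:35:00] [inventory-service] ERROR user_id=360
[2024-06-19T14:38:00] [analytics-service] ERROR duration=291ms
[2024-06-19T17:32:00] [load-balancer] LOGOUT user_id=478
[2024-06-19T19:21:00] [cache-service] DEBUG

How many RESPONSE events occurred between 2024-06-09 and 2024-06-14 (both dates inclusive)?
5

To filter by date range:

1. Date range: 2024-06-09 through 2024-06-14, both dates inclusive
2. Filter for RESPONSE events whose date falls in this range
3. Count matching events: 5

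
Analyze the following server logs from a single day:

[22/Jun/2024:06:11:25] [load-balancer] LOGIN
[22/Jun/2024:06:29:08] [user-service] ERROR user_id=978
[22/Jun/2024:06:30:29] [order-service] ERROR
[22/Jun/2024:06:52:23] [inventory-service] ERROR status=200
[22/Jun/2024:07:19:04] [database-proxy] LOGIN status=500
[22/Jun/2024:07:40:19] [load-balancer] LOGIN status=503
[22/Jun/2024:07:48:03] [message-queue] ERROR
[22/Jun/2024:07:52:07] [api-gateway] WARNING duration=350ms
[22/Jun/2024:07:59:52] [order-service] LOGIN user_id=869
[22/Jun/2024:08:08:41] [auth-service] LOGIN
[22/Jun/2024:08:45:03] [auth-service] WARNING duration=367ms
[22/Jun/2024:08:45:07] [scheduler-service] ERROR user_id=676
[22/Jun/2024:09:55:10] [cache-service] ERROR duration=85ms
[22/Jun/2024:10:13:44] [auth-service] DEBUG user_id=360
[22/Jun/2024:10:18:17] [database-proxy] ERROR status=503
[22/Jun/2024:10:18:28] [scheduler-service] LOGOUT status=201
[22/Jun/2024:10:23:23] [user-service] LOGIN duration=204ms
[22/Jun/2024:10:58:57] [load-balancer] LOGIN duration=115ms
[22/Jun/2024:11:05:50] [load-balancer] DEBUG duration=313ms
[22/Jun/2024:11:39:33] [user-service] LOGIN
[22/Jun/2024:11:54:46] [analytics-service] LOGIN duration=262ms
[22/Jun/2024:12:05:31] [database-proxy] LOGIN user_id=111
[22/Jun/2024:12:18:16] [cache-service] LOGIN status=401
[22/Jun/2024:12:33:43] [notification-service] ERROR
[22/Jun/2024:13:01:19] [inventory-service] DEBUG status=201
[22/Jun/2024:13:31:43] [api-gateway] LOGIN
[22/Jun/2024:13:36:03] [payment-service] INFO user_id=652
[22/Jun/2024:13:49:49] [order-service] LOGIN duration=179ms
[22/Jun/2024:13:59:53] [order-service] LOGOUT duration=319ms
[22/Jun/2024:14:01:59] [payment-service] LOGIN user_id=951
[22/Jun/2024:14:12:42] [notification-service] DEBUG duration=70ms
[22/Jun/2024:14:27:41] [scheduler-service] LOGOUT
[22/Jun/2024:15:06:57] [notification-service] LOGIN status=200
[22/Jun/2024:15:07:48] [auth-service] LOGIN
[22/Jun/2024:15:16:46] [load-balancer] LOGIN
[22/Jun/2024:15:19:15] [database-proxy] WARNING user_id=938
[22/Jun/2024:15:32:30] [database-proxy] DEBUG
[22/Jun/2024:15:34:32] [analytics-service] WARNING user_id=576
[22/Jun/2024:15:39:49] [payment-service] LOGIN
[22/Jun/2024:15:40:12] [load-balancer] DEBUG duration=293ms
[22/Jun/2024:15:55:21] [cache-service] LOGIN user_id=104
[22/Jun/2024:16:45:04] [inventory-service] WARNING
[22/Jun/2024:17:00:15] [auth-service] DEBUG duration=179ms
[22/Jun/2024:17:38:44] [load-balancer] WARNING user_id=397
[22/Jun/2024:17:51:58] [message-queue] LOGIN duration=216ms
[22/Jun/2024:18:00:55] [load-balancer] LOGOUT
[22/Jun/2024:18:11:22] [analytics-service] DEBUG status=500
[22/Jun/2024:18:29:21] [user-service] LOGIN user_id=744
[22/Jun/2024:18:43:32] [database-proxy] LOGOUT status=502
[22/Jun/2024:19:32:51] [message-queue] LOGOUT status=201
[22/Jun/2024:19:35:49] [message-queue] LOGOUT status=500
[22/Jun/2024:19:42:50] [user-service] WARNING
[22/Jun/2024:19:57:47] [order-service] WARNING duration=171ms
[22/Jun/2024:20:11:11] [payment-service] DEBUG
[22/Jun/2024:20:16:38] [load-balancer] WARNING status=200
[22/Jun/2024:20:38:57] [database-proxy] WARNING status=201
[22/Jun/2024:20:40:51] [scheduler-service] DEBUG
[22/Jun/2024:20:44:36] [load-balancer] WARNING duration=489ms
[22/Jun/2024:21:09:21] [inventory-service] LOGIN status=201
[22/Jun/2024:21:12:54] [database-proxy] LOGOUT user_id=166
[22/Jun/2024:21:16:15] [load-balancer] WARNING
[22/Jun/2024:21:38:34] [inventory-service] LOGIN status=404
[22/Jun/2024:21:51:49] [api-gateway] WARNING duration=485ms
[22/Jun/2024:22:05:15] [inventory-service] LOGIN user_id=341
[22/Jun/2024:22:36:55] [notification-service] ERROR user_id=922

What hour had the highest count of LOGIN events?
15

To find the peak hour:

1. Group all LOGIN events by hour
2. Count events in each hour
3. Find hour with maximum count
4. Peak hour: 15 (with 5 events)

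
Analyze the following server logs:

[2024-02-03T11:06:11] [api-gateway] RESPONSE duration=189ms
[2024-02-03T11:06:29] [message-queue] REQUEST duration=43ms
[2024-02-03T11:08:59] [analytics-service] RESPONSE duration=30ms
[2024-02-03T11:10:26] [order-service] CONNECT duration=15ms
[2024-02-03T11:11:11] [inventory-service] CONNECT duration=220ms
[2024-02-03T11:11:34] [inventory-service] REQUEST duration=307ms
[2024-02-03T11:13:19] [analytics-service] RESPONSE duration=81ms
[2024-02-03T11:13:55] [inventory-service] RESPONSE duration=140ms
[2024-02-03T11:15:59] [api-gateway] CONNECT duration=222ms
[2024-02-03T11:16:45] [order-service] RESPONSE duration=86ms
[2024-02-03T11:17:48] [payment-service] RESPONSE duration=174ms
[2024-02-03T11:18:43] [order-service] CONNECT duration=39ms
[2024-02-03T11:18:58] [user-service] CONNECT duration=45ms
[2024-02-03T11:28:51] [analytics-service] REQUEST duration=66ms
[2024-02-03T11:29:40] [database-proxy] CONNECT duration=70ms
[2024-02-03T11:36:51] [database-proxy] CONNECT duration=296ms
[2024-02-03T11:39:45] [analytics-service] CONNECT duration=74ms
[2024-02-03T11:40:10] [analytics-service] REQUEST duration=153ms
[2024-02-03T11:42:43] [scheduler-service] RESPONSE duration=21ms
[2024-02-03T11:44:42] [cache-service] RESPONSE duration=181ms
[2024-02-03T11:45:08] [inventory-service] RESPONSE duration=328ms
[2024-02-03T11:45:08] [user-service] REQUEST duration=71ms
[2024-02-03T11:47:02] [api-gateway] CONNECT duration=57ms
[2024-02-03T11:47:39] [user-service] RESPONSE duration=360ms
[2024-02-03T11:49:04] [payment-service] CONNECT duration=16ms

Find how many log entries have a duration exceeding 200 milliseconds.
6

To count timeouts:

1. Threshold: 200ms
2. Extract duration from each log entry
3. Count entries where duration > 200
4. Timeout count: 6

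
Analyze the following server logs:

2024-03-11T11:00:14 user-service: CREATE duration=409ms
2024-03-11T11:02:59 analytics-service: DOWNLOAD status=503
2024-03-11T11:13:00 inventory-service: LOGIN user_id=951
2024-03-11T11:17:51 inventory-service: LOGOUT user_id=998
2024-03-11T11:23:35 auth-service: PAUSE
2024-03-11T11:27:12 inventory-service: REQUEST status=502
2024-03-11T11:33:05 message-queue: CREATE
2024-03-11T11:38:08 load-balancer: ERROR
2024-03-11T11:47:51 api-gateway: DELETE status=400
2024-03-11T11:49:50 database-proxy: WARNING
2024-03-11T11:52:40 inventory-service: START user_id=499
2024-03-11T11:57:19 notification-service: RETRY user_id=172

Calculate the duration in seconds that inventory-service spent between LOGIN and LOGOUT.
291

To calculate state duration:

1. Find LOGIN event for inventory-service: 2024-03-11T11:13:00
2. Find LOGOUT event for inventory-service: 2024-03-11T11:17:51
3. Calculate duration: 2024-03-11T11:17:51 - 2024-03-11T11:13:00 = 291 seconds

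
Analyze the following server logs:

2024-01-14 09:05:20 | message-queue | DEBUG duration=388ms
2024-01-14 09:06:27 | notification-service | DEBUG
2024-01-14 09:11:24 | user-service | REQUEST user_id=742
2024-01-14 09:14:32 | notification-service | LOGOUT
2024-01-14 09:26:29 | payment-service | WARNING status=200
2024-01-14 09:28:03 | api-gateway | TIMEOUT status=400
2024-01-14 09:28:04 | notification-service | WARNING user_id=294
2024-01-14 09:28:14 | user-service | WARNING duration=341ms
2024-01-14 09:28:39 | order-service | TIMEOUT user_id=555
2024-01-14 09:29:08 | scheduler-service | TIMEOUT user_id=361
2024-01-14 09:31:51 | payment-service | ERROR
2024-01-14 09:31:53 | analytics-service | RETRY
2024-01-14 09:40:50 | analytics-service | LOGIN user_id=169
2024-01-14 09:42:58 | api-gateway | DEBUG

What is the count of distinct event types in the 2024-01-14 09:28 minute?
2

To count unique event types:

1. Filter events in the minute starting at 2024-01-14 09:28
2. Extract event types from matching entries
3. Count unique types: 2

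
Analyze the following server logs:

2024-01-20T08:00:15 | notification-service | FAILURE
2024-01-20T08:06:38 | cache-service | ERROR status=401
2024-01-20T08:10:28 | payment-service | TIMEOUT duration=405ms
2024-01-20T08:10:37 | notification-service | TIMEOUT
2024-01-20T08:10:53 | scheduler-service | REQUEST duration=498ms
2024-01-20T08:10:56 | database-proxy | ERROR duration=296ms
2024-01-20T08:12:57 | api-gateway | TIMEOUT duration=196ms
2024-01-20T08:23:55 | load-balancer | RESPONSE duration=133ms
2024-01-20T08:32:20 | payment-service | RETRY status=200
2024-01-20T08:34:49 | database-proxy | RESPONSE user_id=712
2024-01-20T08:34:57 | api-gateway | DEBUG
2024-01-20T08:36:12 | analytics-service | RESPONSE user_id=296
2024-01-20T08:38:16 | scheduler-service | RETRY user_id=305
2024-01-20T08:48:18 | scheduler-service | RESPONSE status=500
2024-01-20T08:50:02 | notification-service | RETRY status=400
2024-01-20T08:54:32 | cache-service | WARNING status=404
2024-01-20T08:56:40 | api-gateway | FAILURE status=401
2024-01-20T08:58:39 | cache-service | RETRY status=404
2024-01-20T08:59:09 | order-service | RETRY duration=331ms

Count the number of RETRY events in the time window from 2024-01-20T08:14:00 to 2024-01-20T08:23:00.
0

To count events in the time window:

1. Window boundaries: 2024-01-20T08:14:00 to 2024-01-20T08:23:00
2. Filter for RETRY events within this window
3. Count matching events: 0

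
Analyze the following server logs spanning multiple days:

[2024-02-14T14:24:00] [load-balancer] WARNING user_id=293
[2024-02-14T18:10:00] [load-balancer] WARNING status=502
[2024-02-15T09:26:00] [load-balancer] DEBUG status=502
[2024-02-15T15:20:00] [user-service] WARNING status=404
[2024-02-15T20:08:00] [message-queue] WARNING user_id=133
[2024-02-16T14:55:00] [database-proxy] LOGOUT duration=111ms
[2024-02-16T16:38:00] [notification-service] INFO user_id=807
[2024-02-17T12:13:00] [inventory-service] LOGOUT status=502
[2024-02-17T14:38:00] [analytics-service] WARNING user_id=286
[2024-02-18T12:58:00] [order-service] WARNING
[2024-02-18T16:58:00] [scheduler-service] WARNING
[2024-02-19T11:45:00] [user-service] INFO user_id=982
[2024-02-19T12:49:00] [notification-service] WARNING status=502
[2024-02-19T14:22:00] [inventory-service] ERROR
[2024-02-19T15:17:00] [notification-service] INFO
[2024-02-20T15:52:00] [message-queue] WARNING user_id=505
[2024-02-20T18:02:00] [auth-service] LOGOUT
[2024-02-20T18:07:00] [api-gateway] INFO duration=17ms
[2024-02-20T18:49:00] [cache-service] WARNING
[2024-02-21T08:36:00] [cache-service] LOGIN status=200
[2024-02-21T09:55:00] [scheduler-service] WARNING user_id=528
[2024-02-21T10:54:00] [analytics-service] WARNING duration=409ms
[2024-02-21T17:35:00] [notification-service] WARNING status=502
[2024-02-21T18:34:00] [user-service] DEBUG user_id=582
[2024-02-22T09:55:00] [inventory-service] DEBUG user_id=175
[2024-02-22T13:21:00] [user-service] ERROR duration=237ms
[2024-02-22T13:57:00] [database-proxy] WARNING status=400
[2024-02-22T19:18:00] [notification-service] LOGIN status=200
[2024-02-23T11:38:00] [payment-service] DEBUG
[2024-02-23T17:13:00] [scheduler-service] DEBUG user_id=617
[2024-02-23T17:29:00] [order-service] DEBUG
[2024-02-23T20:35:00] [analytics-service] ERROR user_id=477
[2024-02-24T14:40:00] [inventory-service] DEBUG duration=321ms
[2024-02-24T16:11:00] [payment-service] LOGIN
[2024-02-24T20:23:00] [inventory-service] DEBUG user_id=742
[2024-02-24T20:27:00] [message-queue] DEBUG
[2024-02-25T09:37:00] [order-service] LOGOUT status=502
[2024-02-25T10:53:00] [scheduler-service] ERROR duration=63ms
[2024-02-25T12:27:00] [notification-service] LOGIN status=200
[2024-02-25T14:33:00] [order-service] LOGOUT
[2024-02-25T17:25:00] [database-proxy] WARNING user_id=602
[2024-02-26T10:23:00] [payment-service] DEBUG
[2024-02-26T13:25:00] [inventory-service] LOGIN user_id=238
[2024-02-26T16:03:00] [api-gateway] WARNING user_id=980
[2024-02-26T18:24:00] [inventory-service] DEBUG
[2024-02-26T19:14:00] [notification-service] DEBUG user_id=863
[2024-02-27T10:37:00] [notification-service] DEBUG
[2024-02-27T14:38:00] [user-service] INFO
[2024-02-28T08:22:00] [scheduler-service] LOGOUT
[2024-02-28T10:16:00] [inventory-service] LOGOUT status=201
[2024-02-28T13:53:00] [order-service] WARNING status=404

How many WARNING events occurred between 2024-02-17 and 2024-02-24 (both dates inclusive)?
10

To filter by date range:

1. Date range: 2024-02-17 through 2024-02-24, both dates inclusive
2. Filter for WARNING events whose date falls in this range
3. Count matching events: 10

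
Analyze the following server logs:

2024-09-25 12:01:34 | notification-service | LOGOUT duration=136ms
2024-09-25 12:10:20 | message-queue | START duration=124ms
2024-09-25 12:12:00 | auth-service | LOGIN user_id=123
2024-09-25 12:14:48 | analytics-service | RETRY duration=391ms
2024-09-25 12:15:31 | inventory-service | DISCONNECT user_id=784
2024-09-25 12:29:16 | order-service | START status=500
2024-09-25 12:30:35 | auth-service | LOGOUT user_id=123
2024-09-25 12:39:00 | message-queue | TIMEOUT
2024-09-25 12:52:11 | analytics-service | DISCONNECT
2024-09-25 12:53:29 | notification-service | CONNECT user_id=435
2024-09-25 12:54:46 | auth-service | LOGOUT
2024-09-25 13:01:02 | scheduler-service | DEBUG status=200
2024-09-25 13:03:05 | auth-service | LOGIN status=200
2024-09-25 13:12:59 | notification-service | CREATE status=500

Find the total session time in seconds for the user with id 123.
1115

To calculate session duration:

1. Find LOGIN event for user_id=123: 2024-09-25 12:12:00
2. Find LOGOUT event for user_id=123: 2024-09-25 12:30:35
3. Session duration: 2024-09-25 12:30:35 - 2024-09-25 12:12:00 = 1115 seconds (18 minutes)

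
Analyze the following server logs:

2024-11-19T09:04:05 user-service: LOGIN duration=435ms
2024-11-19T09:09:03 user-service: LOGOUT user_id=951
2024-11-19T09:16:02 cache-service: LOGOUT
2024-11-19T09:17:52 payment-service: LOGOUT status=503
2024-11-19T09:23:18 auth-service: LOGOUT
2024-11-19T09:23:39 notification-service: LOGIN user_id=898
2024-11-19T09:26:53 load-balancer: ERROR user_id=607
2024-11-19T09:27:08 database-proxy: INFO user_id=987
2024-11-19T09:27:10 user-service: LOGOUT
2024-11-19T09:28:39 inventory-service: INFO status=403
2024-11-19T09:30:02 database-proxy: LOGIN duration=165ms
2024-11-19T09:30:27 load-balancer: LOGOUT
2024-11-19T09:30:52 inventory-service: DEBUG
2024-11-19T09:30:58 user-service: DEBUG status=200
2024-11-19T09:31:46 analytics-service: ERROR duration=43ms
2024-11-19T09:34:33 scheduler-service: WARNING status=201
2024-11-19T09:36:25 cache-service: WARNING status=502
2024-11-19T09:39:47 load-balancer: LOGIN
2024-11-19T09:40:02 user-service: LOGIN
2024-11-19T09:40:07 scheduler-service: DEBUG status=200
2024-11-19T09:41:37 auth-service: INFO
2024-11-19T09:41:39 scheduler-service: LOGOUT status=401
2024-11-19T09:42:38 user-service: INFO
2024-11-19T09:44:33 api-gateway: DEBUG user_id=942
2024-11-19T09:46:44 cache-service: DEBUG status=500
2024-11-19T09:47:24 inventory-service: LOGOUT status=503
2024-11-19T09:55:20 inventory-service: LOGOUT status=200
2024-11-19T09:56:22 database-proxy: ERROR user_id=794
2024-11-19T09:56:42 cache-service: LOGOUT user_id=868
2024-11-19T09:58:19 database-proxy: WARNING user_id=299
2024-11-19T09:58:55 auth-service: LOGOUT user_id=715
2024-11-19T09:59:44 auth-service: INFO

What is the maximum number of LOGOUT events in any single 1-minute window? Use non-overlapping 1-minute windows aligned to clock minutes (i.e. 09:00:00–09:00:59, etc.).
1

To find the burst window:

1. Divide the log period into non-overlapping 1-minute windows starting at 09:00
2. Count LOGOUT events in each window
3. Find the window with maximum count
4. Maximum events in a window: 1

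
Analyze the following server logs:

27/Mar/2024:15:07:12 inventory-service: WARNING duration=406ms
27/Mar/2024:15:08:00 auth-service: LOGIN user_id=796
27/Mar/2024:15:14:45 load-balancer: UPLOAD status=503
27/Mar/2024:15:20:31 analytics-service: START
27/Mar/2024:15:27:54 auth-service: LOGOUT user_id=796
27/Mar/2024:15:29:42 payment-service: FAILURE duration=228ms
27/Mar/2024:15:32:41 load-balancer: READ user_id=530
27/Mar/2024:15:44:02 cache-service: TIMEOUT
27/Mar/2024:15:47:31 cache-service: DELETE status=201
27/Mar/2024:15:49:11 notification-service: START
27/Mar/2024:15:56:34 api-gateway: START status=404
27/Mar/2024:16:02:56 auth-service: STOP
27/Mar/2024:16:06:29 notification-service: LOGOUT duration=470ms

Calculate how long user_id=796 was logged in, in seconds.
1194

To calculate session duration:

1. Find LOGIN event for user_id=796: 27/Mar/2024:15:08:00
2. Find LOGOUT event for user_id=796: 27/Mar/2024:15:27:54
3. Session duration: 27/Mar/2024:15:27:54 - 27/Mar/2024:15:08:00 = 1194 seconds (19 minutes)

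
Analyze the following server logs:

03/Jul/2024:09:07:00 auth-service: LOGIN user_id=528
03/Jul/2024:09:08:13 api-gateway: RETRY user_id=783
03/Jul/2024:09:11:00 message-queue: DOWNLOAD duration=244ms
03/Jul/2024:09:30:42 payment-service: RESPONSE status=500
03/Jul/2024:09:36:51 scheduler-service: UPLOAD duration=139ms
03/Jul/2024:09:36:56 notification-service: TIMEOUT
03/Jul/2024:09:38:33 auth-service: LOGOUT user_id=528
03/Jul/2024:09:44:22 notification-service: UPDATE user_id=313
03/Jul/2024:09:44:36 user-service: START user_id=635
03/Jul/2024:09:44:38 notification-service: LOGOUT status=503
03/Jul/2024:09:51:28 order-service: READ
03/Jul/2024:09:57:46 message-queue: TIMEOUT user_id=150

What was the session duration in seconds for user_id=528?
1893

To calculate session duration:

1. Find LOGIN event for user_id=528: 03/Jul/2024:09:07:00
2. Find LOGOUT event for user_id=528: 03/Jul/2024:09:38:33
3. Session duration: 03/Jul/2024:09:38:33 - 03/Jul/2024:09:07:00 = 1893 seconds (31 minutes)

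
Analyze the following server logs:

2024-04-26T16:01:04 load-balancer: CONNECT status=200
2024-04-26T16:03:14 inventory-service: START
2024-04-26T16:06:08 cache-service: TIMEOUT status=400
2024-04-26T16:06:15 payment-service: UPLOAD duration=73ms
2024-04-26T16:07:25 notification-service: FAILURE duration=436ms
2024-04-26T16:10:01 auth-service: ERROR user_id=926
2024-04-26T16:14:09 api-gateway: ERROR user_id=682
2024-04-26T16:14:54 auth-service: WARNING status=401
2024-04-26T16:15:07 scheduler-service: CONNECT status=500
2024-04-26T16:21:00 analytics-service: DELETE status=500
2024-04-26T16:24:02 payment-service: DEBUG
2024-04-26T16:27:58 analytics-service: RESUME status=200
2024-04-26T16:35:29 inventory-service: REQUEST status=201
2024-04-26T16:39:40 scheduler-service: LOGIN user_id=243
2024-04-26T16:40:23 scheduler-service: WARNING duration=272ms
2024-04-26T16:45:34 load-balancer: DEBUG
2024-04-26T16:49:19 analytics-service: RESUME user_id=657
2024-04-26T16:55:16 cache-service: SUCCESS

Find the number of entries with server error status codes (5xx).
2

To find matching entries:

1. Pattern to match: server error status codes (5xx)
2. Scan each log entry for the pattern
3. Count matches: 2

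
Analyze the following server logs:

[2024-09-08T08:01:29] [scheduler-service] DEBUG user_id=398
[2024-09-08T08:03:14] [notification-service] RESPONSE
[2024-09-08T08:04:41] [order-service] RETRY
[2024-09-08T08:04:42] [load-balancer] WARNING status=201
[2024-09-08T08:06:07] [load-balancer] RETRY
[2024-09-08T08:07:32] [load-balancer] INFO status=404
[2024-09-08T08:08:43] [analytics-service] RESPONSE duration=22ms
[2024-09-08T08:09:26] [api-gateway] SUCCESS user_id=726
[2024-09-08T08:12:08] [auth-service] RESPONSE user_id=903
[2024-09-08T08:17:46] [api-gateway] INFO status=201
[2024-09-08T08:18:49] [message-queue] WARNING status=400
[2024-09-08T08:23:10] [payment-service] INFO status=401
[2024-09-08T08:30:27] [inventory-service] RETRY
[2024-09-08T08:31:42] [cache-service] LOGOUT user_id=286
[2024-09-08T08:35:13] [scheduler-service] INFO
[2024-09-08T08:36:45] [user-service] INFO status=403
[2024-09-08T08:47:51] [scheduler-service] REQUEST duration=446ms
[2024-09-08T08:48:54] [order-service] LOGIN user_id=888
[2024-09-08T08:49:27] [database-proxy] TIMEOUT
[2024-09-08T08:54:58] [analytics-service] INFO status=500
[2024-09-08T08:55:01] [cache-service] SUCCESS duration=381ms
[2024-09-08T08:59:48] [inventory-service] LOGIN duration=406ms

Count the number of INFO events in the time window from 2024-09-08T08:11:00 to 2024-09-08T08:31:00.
2

To count events in the time window:

1. Window boundaries: 2024-09-08T08:11:00 to 2024-09-08T08:31:00
2. Filter for INFO events within this window
3. Count matching events: 2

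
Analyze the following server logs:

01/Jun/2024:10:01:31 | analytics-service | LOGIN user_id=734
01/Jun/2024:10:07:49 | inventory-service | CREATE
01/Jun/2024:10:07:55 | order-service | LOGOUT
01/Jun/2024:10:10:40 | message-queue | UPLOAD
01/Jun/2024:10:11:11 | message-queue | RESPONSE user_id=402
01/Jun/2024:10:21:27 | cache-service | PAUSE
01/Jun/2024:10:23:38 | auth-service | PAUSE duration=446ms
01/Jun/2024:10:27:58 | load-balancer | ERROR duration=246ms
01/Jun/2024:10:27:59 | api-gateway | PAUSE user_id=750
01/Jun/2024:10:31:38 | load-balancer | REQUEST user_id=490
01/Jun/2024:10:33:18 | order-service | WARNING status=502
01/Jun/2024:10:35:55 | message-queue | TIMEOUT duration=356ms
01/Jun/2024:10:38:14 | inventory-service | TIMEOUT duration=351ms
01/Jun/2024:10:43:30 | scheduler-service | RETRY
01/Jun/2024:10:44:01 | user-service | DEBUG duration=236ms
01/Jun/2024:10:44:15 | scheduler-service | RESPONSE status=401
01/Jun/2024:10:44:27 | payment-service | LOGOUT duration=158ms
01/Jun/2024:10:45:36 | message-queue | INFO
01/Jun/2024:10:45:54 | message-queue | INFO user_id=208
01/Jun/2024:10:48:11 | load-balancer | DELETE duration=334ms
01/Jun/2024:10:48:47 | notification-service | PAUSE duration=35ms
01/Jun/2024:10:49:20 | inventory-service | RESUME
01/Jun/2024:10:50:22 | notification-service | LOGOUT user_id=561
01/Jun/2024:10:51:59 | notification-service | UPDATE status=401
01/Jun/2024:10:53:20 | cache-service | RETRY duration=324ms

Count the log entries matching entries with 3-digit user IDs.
6

To find matching entries:

1. Pattern to match: entries with 3-digit user IDs
2. Scan each log entry for the pattern
3. Count matches: 6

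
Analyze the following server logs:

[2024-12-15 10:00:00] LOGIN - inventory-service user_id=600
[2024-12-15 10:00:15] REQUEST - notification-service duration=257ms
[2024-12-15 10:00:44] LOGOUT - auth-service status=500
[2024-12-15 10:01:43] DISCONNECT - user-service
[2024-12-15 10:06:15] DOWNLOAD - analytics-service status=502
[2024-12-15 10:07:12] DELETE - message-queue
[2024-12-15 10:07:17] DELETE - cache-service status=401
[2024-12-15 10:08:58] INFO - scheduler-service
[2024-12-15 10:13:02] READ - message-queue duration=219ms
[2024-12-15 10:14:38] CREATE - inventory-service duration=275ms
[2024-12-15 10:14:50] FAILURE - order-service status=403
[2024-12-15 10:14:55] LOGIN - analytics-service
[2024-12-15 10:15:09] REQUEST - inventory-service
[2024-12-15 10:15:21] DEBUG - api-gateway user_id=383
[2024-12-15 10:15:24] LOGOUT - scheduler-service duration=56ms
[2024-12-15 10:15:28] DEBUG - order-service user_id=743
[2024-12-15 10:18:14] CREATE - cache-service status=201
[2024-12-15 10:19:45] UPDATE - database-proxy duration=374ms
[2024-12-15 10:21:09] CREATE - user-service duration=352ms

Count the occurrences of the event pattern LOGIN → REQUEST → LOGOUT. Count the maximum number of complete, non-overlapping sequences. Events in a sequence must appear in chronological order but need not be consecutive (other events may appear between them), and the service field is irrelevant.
2

To count sequences:

1. Look for pattern: LOGIN → REQUEST → LOGOUT
2. Greedily scan the log in chronological order, matching each sequence element in turn (ignoring service)
3. Each time the full pattern completes, increment the count and restart matching from the next event
4. Complete non-overlapping sequences found: 2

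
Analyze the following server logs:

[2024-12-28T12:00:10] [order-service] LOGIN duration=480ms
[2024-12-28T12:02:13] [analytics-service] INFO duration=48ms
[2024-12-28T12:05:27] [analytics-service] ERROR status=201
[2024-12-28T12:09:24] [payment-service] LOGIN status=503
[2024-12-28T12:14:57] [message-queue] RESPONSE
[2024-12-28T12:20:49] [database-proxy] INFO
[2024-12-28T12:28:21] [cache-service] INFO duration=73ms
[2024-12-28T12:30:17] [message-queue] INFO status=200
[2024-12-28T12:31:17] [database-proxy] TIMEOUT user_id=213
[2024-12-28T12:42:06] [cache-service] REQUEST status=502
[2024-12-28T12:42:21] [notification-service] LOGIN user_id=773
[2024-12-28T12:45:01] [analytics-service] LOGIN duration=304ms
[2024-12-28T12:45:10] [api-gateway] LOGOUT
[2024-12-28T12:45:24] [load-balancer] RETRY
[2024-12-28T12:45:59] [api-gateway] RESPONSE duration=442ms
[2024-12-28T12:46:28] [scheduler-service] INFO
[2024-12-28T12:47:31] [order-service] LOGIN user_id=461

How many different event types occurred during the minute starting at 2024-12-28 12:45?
4

To count unique event types:

1. Filter events in the minute starting at 2024-12-28 12:45
2. Extract event types from matching entries
3. Count unique types: 4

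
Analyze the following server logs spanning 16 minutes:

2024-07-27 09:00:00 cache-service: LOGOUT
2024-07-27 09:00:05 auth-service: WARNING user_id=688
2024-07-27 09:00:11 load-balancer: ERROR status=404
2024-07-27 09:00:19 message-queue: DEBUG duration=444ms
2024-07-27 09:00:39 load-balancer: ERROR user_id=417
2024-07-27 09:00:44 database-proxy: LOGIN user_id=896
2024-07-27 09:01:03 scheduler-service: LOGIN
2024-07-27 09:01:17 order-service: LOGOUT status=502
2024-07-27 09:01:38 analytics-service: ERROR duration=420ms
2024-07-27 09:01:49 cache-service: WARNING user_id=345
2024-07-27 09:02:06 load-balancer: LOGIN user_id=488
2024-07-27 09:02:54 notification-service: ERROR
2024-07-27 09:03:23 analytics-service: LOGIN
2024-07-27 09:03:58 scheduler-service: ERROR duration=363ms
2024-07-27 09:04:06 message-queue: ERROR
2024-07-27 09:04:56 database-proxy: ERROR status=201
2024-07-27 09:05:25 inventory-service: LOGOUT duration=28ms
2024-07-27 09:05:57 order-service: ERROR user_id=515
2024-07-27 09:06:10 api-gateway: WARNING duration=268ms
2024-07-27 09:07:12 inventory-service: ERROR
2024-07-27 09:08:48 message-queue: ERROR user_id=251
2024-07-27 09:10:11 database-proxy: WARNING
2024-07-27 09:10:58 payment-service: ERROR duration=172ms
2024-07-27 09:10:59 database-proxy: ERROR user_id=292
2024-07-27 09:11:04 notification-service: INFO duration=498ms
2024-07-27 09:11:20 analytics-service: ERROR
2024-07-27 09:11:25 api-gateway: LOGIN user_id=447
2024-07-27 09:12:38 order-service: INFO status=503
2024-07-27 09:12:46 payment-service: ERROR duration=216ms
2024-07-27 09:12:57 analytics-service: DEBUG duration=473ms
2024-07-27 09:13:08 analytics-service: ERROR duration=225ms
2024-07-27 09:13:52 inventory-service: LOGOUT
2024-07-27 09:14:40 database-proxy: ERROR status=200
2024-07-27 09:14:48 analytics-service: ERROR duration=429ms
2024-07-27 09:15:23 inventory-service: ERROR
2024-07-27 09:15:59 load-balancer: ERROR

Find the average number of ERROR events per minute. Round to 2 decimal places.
1.19

To calculate the rate:

1. Count total ERROR events: 19
2. Total time period: 16 minutes
3. Rate = 19 / 16 = 1.19 events per minute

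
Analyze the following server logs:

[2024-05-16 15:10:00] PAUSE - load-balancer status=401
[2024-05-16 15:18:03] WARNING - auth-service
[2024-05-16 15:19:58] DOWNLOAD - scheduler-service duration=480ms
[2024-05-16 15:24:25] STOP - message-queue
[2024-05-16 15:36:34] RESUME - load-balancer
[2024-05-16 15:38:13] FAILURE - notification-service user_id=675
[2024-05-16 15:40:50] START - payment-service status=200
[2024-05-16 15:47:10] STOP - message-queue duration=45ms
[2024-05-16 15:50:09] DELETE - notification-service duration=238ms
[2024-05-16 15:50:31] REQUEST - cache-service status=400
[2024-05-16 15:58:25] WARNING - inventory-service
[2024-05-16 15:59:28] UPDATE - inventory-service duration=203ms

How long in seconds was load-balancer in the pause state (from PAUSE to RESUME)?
1594

To calculate state duration:

1. Find PAUSE event for load-balancer: 2024-05-16 15:10:00
2. Find RESUME event for load-balancer: 2024-05-16 15:36:34
3. Calculate duration: 2024-05-16 15:36:34 - 2024-05-16 15:10:00 = 1594 seconds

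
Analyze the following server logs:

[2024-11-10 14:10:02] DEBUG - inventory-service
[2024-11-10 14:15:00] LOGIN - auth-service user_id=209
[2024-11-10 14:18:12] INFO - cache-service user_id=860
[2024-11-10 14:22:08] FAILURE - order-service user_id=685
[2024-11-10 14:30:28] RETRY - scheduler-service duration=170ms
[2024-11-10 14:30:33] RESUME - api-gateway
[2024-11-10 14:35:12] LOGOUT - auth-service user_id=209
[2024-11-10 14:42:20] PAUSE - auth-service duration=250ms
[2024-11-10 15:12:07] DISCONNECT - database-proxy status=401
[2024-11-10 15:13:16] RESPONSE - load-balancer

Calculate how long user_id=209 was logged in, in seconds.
1212

To calculate session duration:

1. Find LOGIN event for user_id=209: 2024-11-10 14:15:00
2. Find LOGOUT event for user_id=209: 2024-11-10 14:35:12
3. Session duration: 2024-11-10 14:35:12 - 2024-11-10 14:15:00 = 1212 seconds (20 minutes)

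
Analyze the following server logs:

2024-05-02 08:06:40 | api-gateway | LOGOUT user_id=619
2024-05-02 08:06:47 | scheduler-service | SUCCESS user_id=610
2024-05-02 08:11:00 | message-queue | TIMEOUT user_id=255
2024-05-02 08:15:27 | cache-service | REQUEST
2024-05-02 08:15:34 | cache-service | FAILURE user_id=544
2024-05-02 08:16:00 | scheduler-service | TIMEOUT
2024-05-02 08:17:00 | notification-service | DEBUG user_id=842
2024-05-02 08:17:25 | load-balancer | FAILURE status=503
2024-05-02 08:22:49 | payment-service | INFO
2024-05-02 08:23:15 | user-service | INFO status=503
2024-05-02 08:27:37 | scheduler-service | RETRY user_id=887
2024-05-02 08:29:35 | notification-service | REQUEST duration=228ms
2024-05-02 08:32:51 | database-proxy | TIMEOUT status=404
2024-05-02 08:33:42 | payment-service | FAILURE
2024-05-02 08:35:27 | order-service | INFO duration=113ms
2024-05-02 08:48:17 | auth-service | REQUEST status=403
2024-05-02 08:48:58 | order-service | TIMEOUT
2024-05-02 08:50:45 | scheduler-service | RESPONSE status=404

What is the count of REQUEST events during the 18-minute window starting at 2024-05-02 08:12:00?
2

To count events in the time window:

1. Window boundaries: 2024-05-02 08:12:00 to 2024-05-02 08:30:00
2. Filter for REQUEST events within this window
3. Count matching events: 2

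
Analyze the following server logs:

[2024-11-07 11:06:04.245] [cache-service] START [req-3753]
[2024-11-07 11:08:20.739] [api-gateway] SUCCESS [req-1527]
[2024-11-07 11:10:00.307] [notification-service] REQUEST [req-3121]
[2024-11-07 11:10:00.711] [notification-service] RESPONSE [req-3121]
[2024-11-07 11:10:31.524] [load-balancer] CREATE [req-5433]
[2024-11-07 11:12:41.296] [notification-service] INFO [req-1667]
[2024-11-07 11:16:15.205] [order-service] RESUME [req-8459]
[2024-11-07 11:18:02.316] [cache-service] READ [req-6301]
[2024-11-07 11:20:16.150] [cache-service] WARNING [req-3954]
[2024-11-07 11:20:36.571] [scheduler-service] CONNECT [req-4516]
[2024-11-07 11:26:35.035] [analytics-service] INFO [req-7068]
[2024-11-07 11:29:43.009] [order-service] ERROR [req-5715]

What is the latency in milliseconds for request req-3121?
404

To calculate latency:

1. Find REQUEST with id req-3121: 2024-11-07 11:10:00.307
2. Find RESPONSE with id req-3121: 2024-11-07 11:10:00.711
3. Latency: 2024-11-07 11:10:00.711 - 2024-11-07 11:10:00.307 = 404ms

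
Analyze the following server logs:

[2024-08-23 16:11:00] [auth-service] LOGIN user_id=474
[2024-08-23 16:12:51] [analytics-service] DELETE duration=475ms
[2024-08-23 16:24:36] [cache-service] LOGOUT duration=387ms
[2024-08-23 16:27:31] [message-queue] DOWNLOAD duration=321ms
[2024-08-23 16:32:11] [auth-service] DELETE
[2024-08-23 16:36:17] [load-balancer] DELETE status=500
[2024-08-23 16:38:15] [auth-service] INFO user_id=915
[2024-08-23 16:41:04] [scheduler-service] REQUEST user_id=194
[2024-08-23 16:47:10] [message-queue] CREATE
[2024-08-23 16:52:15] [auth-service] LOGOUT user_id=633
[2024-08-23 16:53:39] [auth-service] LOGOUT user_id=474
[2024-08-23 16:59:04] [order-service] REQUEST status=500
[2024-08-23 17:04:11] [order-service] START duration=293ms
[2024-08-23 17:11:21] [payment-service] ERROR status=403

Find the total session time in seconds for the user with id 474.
2559

To calculate session duration:

1. Find LOGIN event for user_id=474: 2024-08-23 16:11:00
2. Find LOGOUT event for user_id=474: 2024-08-23 16:53:39
3. Session duration: 2024-08-23 16:53:39 - 2024-08-23 16:11:00 = 2559 seconds (42 minutes)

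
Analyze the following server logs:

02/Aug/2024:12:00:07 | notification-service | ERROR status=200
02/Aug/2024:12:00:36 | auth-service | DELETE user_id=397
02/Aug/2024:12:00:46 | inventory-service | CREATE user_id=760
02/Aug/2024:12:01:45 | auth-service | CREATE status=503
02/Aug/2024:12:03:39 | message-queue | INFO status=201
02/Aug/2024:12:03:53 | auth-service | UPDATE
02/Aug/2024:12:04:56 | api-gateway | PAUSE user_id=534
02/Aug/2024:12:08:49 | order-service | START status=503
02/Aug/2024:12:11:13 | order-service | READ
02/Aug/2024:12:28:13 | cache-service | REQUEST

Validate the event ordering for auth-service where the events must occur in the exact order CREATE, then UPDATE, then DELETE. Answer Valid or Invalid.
Invalid

To validate ordering:

1. Required order: CREATE → UPDATE → DELETE
2. Rule: the events must occur in the exact order CREATE, then UPDATE, then DELETE
3. Check actual order of events for auth-service
4. Result: Invalid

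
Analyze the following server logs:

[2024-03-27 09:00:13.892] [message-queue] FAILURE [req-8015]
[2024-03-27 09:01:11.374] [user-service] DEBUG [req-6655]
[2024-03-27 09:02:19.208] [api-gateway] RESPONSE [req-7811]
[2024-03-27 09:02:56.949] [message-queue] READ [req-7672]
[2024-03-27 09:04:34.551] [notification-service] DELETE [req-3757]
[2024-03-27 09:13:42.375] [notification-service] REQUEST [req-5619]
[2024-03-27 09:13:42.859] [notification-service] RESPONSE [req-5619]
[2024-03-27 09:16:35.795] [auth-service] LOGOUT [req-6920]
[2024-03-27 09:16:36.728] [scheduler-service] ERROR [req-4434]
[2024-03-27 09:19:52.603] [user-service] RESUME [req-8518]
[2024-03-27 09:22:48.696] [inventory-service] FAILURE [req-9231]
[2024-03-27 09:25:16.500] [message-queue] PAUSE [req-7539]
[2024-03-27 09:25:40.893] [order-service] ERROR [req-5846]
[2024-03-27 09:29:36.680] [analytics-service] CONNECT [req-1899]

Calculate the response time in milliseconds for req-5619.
484

To calculate latency:

1. Find REQUEST with id req-5619: 2024-03-27 09:13:42.375
2. Find RESPONSE with id req-5619: 2024-03-27 09:13:42.859
3. Latency: 2024-03-27 09:13:42.859 - 2024-03-27 09:13:42.375 = 484ms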